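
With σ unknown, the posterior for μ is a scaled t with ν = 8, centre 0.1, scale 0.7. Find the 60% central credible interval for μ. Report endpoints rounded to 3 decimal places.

The t_8 distribution is symmetric; the 60% interval is 0.1 ± t·0.7 with t_{0.8,8} = 0.889.
Half-width: 0.889 × 0.7 = 0.622.
0.1 − 0.622 = -0.522; 0.1 + 0.622 = 0.722.

[-0.522, 0.722]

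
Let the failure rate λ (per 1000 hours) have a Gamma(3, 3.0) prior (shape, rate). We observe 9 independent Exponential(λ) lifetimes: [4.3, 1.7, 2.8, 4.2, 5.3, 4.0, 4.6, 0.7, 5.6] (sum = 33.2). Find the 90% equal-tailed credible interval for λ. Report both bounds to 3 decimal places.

[0.191, 0.503]

Posterior: Gamma(3+9, 3.0+33.2) = Gamma(12, 36.2) (shape, rate).
Equal-tailed 90% interval: Gamma(12, 36.2) quantiles at 0.05 and 0.95.
Posterior mean ≈ 0.331, SD ≈ 0.096; a Normal approximation gives roughly [0.174, 0.489].
Exact: lower = 0.191; upper = 0.503.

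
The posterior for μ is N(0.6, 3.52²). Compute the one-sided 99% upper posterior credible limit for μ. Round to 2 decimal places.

Need U with P(μ ≤ U) = 0.99: U = 0.6 + z_{0.01}·3.52.
z = 2.326; U = 0.6 + 2.326 × 3.52 = 8.79.

8.79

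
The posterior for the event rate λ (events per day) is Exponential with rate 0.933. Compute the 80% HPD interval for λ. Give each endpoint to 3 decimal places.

[0.000, 1.725]

The exponential density is strictly decreasing on [0, ∞), so the HPD interval is anchored at 0: [0, q] with P(λ ≤ q) = 0.80.
q = −ln(1 − 0.80) / 0.933 = 1.6094 / 0.933 = 1.725.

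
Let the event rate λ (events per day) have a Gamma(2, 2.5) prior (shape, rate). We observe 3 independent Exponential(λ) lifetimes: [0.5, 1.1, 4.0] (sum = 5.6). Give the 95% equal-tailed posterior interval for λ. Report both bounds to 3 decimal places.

[0.200, 1.264]

Posterior: Gamma(2+3, 2.5+5.6) = Gamma(5, 8.1) (shape, rate).
Equal-tailed 95% interval: Gamma(5, 8.1) quantiles at 0.025 and 0.975.
Posterior mean ≈ 0.617, SD ≈ 0.276; a Normal approximation gives roughly [0.076, 1.158].
Exact: lower = 0.200; upper = 1.264.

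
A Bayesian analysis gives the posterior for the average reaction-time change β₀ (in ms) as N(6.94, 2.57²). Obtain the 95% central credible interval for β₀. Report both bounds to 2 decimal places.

[1.90, 11.98]

The posterior is symmetric, so the 95% equal-tailed interval is β₀ = 6.94 ± z·2.57 with z = 1.960.
Half-width: 1.960 × 2.57 = 5.04.
6.94 − 5.04 = 1.90; 6.94 + 5.04 = 11.98.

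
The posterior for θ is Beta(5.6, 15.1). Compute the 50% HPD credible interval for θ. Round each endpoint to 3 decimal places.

The posterior is unimodal and skewed, so the HPD interval has equal density at both endpoints and is the shortest 50% interval.
Solving f(0.185) = f(0.315) with F(0.315) − F(0.185) = 0.50 gives [0.185, 0.315].
For comparison, the equal-tailed interval is [0.201, 0.332]; the HPD is narrower and shifted toward the mode.

[0.185, 0.315]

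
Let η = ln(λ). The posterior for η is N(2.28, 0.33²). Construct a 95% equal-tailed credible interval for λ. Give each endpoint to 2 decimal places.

On the log scale the 95% interval is 2.28 ± 1.960 × 0.33 = [1.6332, 2.9268].
Exponentiate: [e^1.6332, e^2.9268] = [5.12, 18.67].

[5.12, 18.67]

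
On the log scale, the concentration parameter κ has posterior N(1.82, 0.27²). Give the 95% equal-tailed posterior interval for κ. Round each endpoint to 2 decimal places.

[3.64, 10.48]

On the log scale the 95% interval is 1.82 ± 1.960 × 0.27 = [1.2908, 2.3492].
Exponentiate: [e^1.2908, e^2.3492] = [3.64, 10.48].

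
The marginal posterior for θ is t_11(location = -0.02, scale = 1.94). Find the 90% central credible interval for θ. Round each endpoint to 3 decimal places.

The t_11 distribution is symmetric; the 90% interval is -0.02 ± t·1.94 with t_{0.95,11} = 1.796.
Half-width: 1.796 × 1.94 = 3.484.
-0.02 − 3.484 = -3.504; -0.02 + 3.484 = 3.464.

[-3.504, 3.464]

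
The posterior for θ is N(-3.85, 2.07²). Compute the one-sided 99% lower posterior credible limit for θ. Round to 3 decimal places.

Need L with P(θ ≥ L) = 0.99: L = -3.85 − z_{0.01}·2.07.
z = 2.326; L = -3.85 − 2.326 × 2.07 = -8.666.

-8.666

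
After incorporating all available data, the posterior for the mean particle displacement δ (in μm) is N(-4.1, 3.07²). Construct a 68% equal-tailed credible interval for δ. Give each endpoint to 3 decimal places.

[-7.153, -1.047]

The posterior is symmetric, so the 68% equal-tailed interval is δ = -4.1 ± z·3.07 with z = 0.994.
Half-width: 0.994 × 3.07 = 3.053.
-4.1 − 3.053 = -7.153; -4.1 + 3.053 = -1.047.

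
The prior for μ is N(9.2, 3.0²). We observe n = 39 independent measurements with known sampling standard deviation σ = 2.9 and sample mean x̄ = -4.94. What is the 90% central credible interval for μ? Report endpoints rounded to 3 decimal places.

Posterior precision = 1/3.0² + 39/2.9² = 0.1111 + 4.6373 = 4.7484, so posterior SD = 0.4589.
Posterior mean = (9.2/3.0² + 39·-4.94/2.9²) / 4.7484 = -4.6091.
Interval: -4.6091 ± 1.645 × 0.4589 → [-5.364, -3.854].

[-5.364, -3.854]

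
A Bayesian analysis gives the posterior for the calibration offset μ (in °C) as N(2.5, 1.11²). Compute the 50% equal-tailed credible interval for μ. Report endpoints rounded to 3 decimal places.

The posterior is symmetric, so the 50% equal-tailed interval is μ = 2.5 ± z·1.11 with z = 0.674.
Half-width: 0.674 × 1.11 = 0.749.
2.5 − 0.749 = 1.751; 2.5 + 0.749 = 3.249.

[1.751, 3.249]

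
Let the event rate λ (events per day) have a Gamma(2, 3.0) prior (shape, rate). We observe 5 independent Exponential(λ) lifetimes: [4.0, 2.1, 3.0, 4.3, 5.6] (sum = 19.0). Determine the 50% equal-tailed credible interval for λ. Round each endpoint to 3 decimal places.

Posterior: Gamma(2+5, 3.0+19.0) = Gamma(7, 22.0) (shape, rate).
Equal-tailed 50% interval: Gamma(7, 22.0) quantiles at 0.25 and 0.75.
Posterior mean ≈ 0.318, SD ≈ 0.120; a Normal approximation gives roughly [0.237, 0.399].
Exact: lower = 0.231; upper = 0.389.

[0.231, 0.389]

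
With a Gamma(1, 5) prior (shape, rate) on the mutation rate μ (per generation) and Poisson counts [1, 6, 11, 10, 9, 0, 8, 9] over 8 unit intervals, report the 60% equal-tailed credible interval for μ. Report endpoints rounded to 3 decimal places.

Posterior: Gamma(1+54, 5+8) = Gamma(55, 13) (shape, rate).
Equal-tailed 60% interval: Gamma(55, 13) quantiles at 0.2 and 0.8.
Posterior mean ≈ 4.231, SD ≈ 0.570; a Normal approximation gives roughly [3.751, 4.711].
Exact: lower = 3.745; upper = 4.702.

[3.745, 4.702]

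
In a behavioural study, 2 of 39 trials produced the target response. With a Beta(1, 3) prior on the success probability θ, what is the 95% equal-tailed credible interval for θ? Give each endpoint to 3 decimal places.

[0.015, 0.162]

Posterior: Beta(1+2, 3+37) = Beta(3, 40).
Equal-tailed 95% interval: the 0.025 and 0.975 quantiles of Beta(3, 40).
Posterior mean ≈ 0.070, SD ≈ 0.038; a Normal approximation gives roughly [-0.006, 0.145].
Exact: F⁻¹(0.025) = 0.015; F⁻¹(0.975) = 0.162.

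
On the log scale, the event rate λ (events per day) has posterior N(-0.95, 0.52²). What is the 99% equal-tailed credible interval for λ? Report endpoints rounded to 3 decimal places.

[0.101, 1.476]

On the log scale the 99% interval is -0.95 ± 2.576 × 0.52 = [-2.2894, 0.3894].
Exponentiate: [e^-2.2894, e^0.3894] = [0.101, 1.476].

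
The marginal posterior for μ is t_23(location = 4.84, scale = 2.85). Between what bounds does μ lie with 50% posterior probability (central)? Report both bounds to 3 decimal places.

[2.887, 6.793]

The t_23 distribution is symmetric; the 50% interval is 4.84 ± t·2.85 with t_{0.75,23} = 0.685.
Half-width: 0.685 × 2.85 = 1.953.
4.84 − 1.953 = 2.887; 4.84 + 1.953 = 6.793.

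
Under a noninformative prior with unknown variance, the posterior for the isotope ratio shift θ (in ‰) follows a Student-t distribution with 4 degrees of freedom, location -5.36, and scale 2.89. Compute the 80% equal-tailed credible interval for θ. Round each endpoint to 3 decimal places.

The t_4 distribution is symmetric; the 80% interval is -5.36 ± t·2.89 with t_{0.9,4} = 1.533.
Half-width: 1.533 × 2.89 = 4.431.
-5.36 − 4.431 = -9.791; -5.36 + 4.431 = -0.929.

[-9.791, -0.929]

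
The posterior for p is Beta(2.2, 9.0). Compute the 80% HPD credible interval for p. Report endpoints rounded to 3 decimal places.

The posterior is unimodal and skewed, so the HPD interval has equal density at both endpoints and is the shortest 80% interval.
Solving f(0.034) = f(0.305) with F(0.305) − F(0.034) = 0.80 gives [0.034, 0.305].
For comparison, the equal-tailed interval is [0.064, 0.354]; the HPD is narrower and shifted toward the mode.

[0.034, 0.305]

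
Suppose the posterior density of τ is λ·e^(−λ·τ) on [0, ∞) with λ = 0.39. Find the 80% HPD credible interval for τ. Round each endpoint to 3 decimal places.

The exponential density is strictly decreasing on [0, ∞), so the HPD interval is anchored at 0: [0, q] with P(τ ≤ q) = 0.80.
q = −ln(1 − 0.80) / 0.39 = 1.6094 / 0.39 = 4.127.

[0.000, 4.127]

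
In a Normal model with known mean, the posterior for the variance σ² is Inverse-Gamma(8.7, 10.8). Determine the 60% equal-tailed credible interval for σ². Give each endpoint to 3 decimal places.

[0.979, 1.750]

Inverse-Gamma(8.7, 10.8) quantiles: F⁻¹(0.2) and F⁻¹(0.8).
Equivalently, 1/σ² ~ Gamma(8.7, rate = 10.8); invert its 0.8 and 0.2 quantiles.
Posterior mean ≈ 1.403, SD ≈ 0.542; a Normal approximation gives roughly [0.947, 1.859].
Exact: lower = 0.979; upper = 1.750.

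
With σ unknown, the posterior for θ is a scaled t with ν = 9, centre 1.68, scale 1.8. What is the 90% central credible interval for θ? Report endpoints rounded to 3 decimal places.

[-1.620, 4.980]

The t_9 distribution is symmetric; the 90% interval is 1.68 ± t·1.8 with t_{0.95,9} = 1.833.
Half-width: 1.833 × 1.8 = 3.300.
1.68 − 3.300 = -1.620; 1.68 + 3.300 = 4.980.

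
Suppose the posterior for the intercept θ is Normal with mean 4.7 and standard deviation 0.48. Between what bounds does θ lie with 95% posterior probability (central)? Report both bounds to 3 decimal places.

[3.759, 5.641]

The posterior is symmetric, so the 95% equal-tailed interval is θ = 4.7 ± z·0.48 with z = 1.960.
Half-width: 1.960 × 0.48 = 0.941.
4.7 − 0.941 = 3.759; 4.7 + 0.941 = 5.641.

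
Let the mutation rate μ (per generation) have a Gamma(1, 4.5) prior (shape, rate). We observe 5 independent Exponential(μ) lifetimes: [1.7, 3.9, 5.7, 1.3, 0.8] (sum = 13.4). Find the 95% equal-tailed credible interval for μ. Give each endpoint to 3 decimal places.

Posterior: Gamma(1+5, 4.5+13.4) = Gamma(6, 17.9) (shape, rate).
Equal-tailed 95% interval: Gamma(6, 17.9) quantiles at 0.025 and 0.975.
Posterior mean ≈ 0.335, SD ≈ 0.137; a Normal approximation gives roughly [0.067, 0.603].
Exact: lower = 0.123; upper = 0.652.

[0.123, 0.652]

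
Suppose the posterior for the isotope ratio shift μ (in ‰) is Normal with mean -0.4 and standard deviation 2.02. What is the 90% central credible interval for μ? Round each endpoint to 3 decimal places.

The posterior is symmetric, so the 90% equal-tailed interval is μ = -0.4 ± z·2.02 with z = 1.645.
Half-width: 1.645 × 2.02 = 3.323.
-0.4 − 3.323 = -3.723; -0.4 + 3.323 = 2.923.

[-3.723, 2.923]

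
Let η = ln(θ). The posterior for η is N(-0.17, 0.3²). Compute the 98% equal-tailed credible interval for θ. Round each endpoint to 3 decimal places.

On the log scale the 98% interval is -0.17 ± 2.326 × 0.3 = [-0.8679, 0.5279].
Exponentiate: [e^-0.8679, e^0.5279] = [0.420, 1.695].

[0.420, 1.695]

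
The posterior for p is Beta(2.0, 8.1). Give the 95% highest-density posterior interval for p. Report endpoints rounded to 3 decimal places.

The posterior is unimodal and skewed, so the HPD interval has equal density at both endpoints and is the shortest 95% interval.
Solving f(0.008) = f(0.430) with F(0.430) − F(0.008) = 0.95 gives [0.008, 0.430].
For comparison, the equal-tailed interval is [0.028, 0.478]; the HPD is narrower and shifted toward the mode.

[0.008, 0.430]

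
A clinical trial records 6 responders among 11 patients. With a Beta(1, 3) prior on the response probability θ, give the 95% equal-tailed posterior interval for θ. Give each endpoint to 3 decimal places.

[0.230, 0.711]

Posterior: Beta(1+6, 3+5) = Beta(7, 8).
Equal-tailed 95% interval: the 0.025 and 0.975 quantiles of Beta(7, 8).
Posterior mean ≈ 0.467, SD ≈ 0.125; a Normal approximation gives roughly [0.222, 0.711].
Exact: F⁻¹(0.025) = 0.230; F⁻¹(0.975) = 0.711.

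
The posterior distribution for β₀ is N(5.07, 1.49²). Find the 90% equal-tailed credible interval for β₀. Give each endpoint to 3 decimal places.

[2.619, 7.521]

The posterior is symmetric, so the 90% equal-tailed interval is β₀ = 5.07 ± z·1.49 with z = 1.645.
Half-width: 1.645 × 1.49 = 2.451.
5.07 − 2.451 = 2.619; 5.07 + 2.451 = 7.521.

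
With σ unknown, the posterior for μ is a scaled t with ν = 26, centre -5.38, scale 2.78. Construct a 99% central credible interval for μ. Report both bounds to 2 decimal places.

The t_26 distribution is symmetric; the 99% interval is -5.38 ± t·2.78 with t_{0.995,26} = 2.779.
Half-width: 2.779 × 2.78 = 7.72.
-5.38 − 7.72 = -13.10; -5.38 + 7.72 = 2.34.

[-13.10, 2.34]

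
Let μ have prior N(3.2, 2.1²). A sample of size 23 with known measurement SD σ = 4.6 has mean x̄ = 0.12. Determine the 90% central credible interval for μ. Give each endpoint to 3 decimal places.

Posterior precision = 1/2.1² + 23/4.6² = 0.2268 + 1.0870 = 1.3137, so posterior SD = 0.8725.
Posterior mean = (3.2/2.1² + 23·0.12/4.6²) / 1.3137 = 0.6516.
Interval: 0.6516 ± 1.645 × 0.8725 → [-0.783, 2.087].

[-0.783, 2.087]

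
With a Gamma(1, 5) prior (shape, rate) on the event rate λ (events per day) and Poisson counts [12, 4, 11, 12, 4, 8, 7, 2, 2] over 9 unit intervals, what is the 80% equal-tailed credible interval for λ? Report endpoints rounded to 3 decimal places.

[3.790, 5.240]

Posterior: Gamma(1+62, 5+9) = Gamma(63, 14) (shape, rate).
Equal-tailed 80% interval: Gamma(63, 14) quantiles at 0.1 and 0.9.
Posterior mean ≈ 4.500, SD ≈ 0.567; a Normal approximation gives roughly [3.773, 5.227].
Exact: lower = 3.790; upper = 5.240.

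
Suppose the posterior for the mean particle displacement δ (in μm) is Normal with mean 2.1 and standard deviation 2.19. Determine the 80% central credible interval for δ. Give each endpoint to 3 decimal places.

The posterior is symmetric, so the 80% equal-tailed interval is δ = 2.1 ± z·2.19 with z = 1.282.
Half-width: 1.282 × 2.19 = 2.807.
2.1 − 2.807 = -0.707; 2.1 + 2.807 = 4.907.

[-0.707, 4.907]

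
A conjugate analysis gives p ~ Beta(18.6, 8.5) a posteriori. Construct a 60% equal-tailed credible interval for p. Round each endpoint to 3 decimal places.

[0.613, 0.762]

Posterior: Beta(18.6, 8.5).
Equal-tailed 60% interval: the 0.2 and 0.8 quantiles of Beta(18.6, 8.5).
Posterior mean ≈ 0.686, SD ≈ 0.088; a Normal approximation gives roughly [0.613, 0.760].
Exact: F⁻¹(0.2) = 0.613; F⁻¹(0.8) = 0.762.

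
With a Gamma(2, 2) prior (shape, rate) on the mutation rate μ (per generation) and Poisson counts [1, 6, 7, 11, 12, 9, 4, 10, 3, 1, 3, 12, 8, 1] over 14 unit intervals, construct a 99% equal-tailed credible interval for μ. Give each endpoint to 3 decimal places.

[4.215, 7.269]

Posterior: Gamma(2+88, 2+14) = Gamma(90, 16) (shape, rate).
Equal-tailed 99% interval: Gamma(90, 16) quantiles at 0.005 and 0.995.
Posterior mean ≈ 5.625, SD ≈ 0.593; a Normal approximation gives roughly [4.098, 7.152].
Exact: lower = 4.215; upper = 7.269.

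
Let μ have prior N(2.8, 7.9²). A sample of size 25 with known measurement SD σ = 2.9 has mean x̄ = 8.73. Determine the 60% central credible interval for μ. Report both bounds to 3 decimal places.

Posterior precision = 1/7.9² + 25/2.9² = 0.0160 + 2.9727 = 2.9887, so posterior SD = 0.5784.
Posterior mean = (2.8/7.9² + 25·8.73/2.9²) / 2.9887 = 8.6982.
Interval: 8.6982 ± 0.842 × 0.5784 → [8.211, 9.185].

[8.211, 9.185]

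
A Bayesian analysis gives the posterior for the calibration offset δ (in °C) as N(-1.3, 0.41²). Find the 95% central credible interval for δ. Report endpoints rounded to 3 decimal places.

The posterior is symmetric, so the 95% equal-tailed interval is δ = -1.3 ± z·0.41 with z = 1.960.
Half-width: 1.960 × 0.41 = 0.804.
-1.3 − 0.804 = -2.104; -1.3 + 0.804 = -0.496.

[-2.104, -0.496]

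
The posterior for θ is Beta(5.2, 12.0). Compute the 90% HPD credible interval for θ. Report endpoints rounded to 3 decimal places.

[0.125, 0.474]

The posterior is unimodal and skewed, so the HPD interval has equal density at both endpoints and is the shortest 90% interval.
Solving f(0.125) = f(0.474) with F(0.474) − F(0.125) = 0.90 gives [0.125, 0.474].
For comparison, the equal-tailed interval is [0.139, 0.492]; the HPD is narrower and shifted toward the mode.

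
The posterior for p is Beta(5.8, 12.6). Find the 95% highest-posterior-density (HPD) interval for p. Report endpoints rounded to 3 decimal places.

The posterior is unimodal and skewed, so the HPD interval has equal density at both endpoints and is the shortest 95% interval.
Solving f(0.119) = f(0.522) with F(0.522) − F(0.119) = 0.95 gives [0.119, 0.522].
For comparison, the equal-tailed interval is [0.131, 0.538]; the HPD is narrower and shifted toward the mode.

[0.119, 0.522]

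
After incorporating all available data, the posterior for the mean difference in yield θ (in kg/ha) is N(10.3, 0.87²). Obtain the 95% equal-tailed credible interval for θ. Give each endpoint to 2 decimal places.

[8.59, 12.01]

The posterior is symmetric, so the 95% equal-tailed interval is θ = 10.3 ± z·0.87 with z = 1.960.
Half-width: 1.960 × 0.87 = 1.71.
10.3 − 1.71 = 8.59; 10.3 + 1.71 = 12.01.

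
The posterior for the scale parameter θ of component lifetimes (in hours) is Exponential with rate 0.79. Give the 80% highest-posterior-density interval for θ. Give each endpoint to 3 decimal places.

The exponential density is strictly decreasing on [0, ∞), so the HPD interval is anchored at 0: [0, q] with P(θ ≤ q) = 0.80.
q = −ln(1 − 0.80) / 0.79 = 1.6094 / 0.79 = 2.037.

[0.000, 2.037]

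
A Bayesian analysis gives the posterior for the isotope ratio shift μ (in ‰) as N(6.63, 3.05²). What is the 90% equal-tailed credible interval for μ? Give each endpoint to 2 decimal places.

The posterior is symmetric, so the 90% equal-tailed interval is μ = 6.63 ± z·3.05 with z = 1.645.
Half-width: 1.645 × 3.05 = 5.02.
6.63 − 5.02 = 1.61; 6.63 + 5.02 = 11.65.

[1.61, 11.65]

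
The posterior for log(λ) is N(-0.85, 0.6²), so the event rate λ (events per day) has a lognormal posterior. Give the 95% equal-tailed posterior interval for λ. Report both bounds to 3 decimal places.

On the log scale the 95% interval is -0.85 ± 1.960 × 0.6 = [-2.0260, 0.3260].
Exponentiate: [e^-2.0260, e^0.3260] = [0.132, 1.385].

[0.132, 1.385]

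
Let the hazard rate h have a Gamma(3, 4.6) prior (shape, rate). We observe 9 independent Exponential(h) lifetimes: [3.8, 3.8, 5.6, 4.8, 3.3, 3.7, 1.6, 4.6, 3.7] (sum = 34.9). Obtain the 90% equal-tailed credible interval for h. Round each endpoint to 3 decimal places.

[0.175, 0.461]

Posterior: Gamma(3+9, 4.6+34.9) = Gamma(12, 39.5) (shape, rate).
Equal-tailed 90% interval: Gamma(12, 39.5) quantiles at 0.05 and 0.95.
Posterior mean ≈ 0.304, SD ≈ 0.088; a Normal approximation gives roughly [0.160, 0.448].
Exact: lower = 0.175; upper = 0.461.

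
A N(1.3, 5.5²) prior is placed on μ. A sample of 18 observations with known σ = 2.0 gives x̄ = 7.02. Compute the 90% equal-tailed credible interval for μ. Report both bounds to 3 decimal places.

[6.206, 7.751]

Posterior precision = 1/5.5² + 18/2.0² = 0.0331 + 4.5000 = 4.5331, so posterior SD = 0.4697.
Posterior mean = (1.3/5.5² + 18·7.02/2.0²) / 4.5331 = 6.9783.
Interval: 6.9783 ± 1.645 × 0.4697 → [6.206, 7.751].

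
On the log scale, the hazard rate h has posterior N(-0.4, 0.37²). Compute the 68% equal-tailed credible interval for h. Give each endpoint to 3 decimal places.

[0.464, 0.968]

On the log scale the 68% interval is -0.4 ± 0.994 × 0.37 = [-0.7679, -0.0321].
Exponentiate: [e^-0.7679, e^-0.0321] = [0.464, 0.968].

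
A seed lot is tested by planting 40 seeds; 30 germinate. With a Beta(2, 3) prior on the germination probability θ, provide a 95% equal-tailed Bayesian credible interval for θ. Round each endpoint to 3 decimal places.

Posterior: Beta(2+30, 3+10) = Beta(32, 13).
Equal-tailed 95% interval: the 0.025 and 0.975 quantiles of Beta(32, 13).
Posterior mean ≈ 0.711, SD ≈ 0.067; a Normal approximation gives roughly [0.580, 0.842].
Exact: F⁻¹(0.025) = 0.572; F⁻¹(0.975) = 0.832.

[0.572, 0.832]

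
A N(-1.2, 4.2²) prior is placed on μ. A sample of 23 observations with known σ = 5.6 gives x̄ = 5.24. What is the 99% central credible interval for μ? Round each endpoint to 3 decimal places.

[1.880, 7.676]

Posterior precision = 1/4.2² + 23/5.6² = 0.0567 + 0.7334 = 0.7901, so posterior SD = 1.1250.
Posterior mean = (-1.2/4.2² + 23·5.24/5.6²) / 0.7901 = 4.7779.
Interval: 4.7779 ± 2.576 × 1.1250 → [1.880, 7.676].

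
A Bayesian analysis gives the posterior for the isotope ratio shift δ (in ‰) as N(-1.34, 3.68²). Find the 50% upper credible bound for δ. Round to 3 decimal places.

-1.340

Need U with P(δ ≤ U) = 0.50: U = -1.34 + z_{0.5}·3.68.
z = 0.000; U = -1.34 + 0.000 × 3.68 = -1.340.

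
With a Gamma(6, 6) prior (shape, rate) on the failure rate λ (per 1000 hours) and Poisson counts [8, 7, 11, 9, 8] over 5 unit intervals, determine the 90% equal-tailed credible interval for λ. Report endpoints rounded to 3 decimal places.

[3.462, 5.550]

Posterior: Gamma(6+43, 6+5) = Gamma(49, 11) (shape, rate).
Equal-tailed 90% interval: Gamma(49, 11) quantiles at 0.05 and 0.95.
Posterior mean ≈ 4.455, SD ≈ 0.636; a Normal approximation gives roughly [3.408, 5.501].
Exact: lower = 3.462; upper = 5.550.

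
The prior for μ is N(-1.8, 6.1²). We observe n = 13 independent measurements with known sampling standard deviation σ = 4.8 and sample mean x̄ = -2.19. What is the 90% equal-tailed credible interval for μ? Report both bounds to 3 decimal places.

[-4.312, -0.033]

Posterior precision = 1/6.1² + 13/4.8² = 0.0269 + 0.5642 = 0.5911, so posterior SD = 1.3007.
Posterior mean = (-1.8/6.1² + 13·-2.19/4.8²) / 0.5911 = -2.1723.
Interval: -2.1723 ± 1.645 × 1.3007 → [-4.312, -0.033].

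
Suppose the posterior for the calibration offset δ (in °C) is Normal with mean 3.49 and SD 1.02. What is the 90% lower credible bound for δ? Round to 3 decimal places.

Need L with P(δ ≥ L) = 0.90: L = 3.49 − z_{0.1}·1.02.
z = 1.282; L = 3.49 − 1.282 × 1.02 = 2.183.

2.183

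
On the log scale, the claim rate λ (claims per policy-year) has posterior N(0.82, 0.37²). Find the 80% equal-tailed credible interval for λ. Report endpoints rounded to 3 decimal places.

On the log scale the 80% interval is 0.82 ± 1.282 × 0.37 = [0.3458, 1.2942].
Exponentiate: [e^0.3458, e^1.2942] = [1.413, 3.648].

[1.413, 3.648]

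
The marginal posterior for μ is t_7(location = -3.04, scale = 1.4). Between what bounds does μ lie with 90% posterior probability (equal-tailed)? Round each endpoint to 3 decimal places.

The t_7 distribution is symmetric; the 90% interval is -3.04 ± t·1.4 with t_{0.95,7} = 1.895.
Half-width: 1.895 × 1.4 = 2.652.
-3.04 − 2.652 = -5.692; -3.04 + 2.652 = -0.388.

[-5.692, -0.388]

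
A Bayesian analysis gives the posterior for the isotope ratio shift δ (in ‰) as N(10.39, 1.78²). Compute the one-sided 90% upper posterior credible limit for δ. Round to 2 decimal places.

Need U with P(δ ≤ U) = 0.90: U = 10.39 + z_{0.1}·1.78.
z = 1.282; U = 10.39 + 1.282 × 1.78 = 12.67.

12.67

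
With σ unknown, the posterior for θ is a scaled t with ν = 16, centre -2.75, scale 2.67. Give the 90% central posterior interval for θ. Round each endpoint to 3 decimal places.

[-7.412, 1.912]

The t_16 distribution is symmetric; the 90% interval is -2.75 ± t·2.67 with t_{0.95,16} = 1.746.
Half-width: 1.746 × 2.67 = 4.662.
-2.75 − 4.662 = -7.412; -2.75 + 4.662 = 1.912.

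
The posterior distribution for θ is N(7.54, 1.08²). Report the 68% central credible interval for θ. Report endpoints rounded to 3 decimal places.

The posterior is symmetric, so the 68% equal-tailed interval is θ = 7.54 ± z·1.08 with z = 0.994.
Half-width: 0.994 × 1.08 = 1.074.
7.54 − 1.074 = 6.466; 7.54 + 1.074 = 8.614.

[6.466, 8.614]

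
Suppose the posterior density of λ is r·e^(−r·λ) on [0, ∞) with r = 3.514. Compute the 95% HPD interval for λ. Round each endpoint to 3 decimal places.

[0.000, 0.853]

The exponential density is strictly decreasing on [0, ∞), so the HPD interval is anchored at 0: [0, q] with P(λ ≤ q) = 0.95.
q = −ln(1 − 0.95) / 3.514 = 2.9957 / 3.514 = 0.853.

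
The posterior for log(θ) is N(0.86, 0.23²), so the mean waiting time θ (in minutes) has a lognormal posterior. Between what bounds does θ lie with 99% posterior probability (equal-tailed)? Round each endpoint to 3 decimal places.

On the log scale the 99% interval is 0.86 ± 2.576 × 0.23 = [0.2676, 1.4524].
Exponentiate: [e^0.2676, e^1.4524] = [1.307, 4.274].

[1.307, 4.274]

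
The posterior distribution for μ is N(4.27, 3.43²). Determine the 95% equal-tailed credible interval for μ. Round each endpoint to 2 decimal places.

[-2.45, 10.99]

The posterior is symmetric, so the 95% equal-tailed interval is μ = 4.27 ± z·3.43 with z = 1.960.
Half-width: 1.960 × 3.43 = 6.72.
4.27 − 6.72 = -2.45; 4.27 + 6.72 = 10.99.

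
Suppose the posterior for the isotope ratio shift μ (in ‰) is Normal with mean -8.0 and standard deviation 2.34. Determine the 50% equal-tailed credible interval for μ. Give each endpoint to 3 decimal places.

The posterior is symmetric, so the 50% equal-tailed interval is μ = -8.0 ± z·2.34 with z = 0.674.
Half-width: 0.674 × 2.34 = 1.578.
-8.0 − 1.578 = -9.578; -8.0 + 1.578 = -6.422.

[-9.578, -6.422]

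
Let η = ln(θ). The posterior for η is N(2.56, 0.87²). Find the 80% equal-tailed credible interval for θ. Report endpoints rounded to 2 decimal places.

On the log scale the 80% interval is 2.56 ± 1.282 × 0.87 = [1.4451, 3.6749].
Exponentiate: [e^1.4451, e^3.6749] = [4.24, 39.45].

[4.24, 39.45]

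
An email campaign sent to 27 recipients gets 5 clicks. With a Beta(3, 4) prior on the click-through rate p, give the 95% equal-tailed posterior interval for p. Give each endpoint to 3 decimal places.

Posterior: Beta(3+5, 4+22) = Beta(8, 26).
Equal-tailed 95% interval: the 0.025 and 0.975 quantiles of Beta(8, 26).
Posterior mean ≈ 0.235, SD ≈ 0.072; a Normal approximation gives roughly [0.095, 0.376].
Exact: F⁻¹(0.025) = 0.111; F⁻¹(0.975) = 0.389.

[0.111, 0.389]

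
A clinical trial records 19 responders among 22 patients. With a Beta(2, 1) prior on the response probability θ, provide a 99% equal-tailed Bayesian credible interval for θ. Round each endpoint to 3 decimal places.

[0.613, 0.971]

Posterior: Beta(2+19, 1+3) = Beta(21, 4).
Equal-tailed 99% interval: the 0.005 and 0.995 quantiles of Beta(21, 4).
Posterior mean ≈ 0.840, SD ≈ 0.072; a Normal approximation gives roughly [0.655, 1.025].
Exact: F⁻¹(0.005) = 0.613; F⁻¹(0.995) = 0.971.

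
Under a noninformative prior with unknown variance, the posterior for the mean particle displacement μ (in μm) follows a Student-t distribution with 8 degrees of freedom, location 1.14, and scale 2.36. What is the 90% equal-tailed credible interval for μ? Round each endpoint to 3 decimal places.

The t_8 distribution is symmetric; the 90% interval is 1.14 ± t·2.36 with t_{0.95,8} = 1.860.
Half-width: 1.860 × 2.36 = 4.389.
1.14 − 4.389 = -3.249; 1.14 + 4.389 = 5.529.

[-3.249, 5.529]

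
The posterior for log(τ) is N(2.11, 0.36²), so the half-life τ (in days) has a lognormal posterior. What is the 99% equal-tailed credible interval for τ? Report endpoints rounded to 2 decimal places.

On the log scale the 99% interval is 2.11 ± 2.576 × 0.36 = [1.1827, 3.0373].
Exponentiate: [e^1.1827, e^3.0373] = [3.26, 20.85].

[3.26, 20.85]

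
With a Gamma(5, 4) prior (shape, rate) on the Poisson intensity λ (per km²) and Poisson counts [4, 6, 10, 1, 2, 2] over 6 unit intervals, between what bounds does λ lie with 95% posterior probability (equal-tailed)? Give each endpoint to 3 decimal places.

Posterior: Gamma(5+25, 4+6) = Gamma(30, 10) (shape, rate).
Equal-tailed 95% interval: Gamma(30, 10) quantiles at 0.025 and 0.975.
Posterior mean ≈ 3.000, SD ≈ 0.548; a Normal approximation gives roughly [1.926, 4.074].
Exact: lower = 2.024; upper = 4.165.

[2.024, 4.165]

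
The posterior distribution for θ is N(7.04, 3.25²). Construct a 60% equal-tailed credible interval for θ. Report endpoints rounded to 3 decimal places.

The posterior is symmetric, so the 60% equal-tailed interval is θ = 7.04 ± z·3.25 with z = 0.842.
Half-width: 0.842 × 3.25 = 2.735.
7.04 − 2.735 = 4.305; 7.04 + 2.735 = 9.775.

[4.305, 9.775]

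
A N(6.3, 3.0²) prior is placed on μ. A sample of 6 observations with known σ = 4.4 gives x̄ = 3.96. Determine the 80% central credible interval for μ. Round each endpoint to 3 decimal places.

Posterior precision = 1/3.0² + 6/4.4² = 0.1111 + 0.3099 = 0.4210, so posterior SD = 1.5411.
Posterior mean = (6.3/3.0² + 6·3.96/4.4²) / 0.4210 = 4.5775.
Interval: 4.5775 ± 1.282 × 1.5411 → [2.602, 6.553].

[2.602, 6.553]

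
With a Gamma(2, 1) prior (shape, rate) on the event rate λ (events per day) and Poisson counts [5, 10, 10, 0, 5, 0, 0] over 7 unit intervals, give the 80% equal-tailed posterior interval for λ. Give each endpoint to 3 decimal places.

[3.125, 4.929]

Posterior: Gamma(2+30, 1+7) = Gamma(32, 8) (shape, rate).
Equal-tailed 80% interval: Gamma(32, 8) quantiles at 0.1 and 0.9.
Posterior mean ≈ 4.000, SD ≈ 0.707; a Normal approximation gives roughly [3.094, 4.906].
Exact: lower = 3.125; upper = 4.929.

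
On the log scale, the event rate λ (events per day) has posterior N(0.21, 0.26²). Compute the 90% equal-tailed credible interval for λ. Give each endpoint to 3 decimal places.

[0.804, 1.892]

On the log scale the 90% interval is 0.21 ± 1.645 × 0.26 = [-0.2177, 0.6377].
Exponentiate: [e^-0.2177, e^0.6377] = [0.804, 1.892].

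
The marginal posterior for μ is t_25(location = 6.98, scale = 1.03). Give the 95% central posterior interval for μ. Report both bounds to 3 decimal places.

The t_25 distribution is symmetric; the 95% interval is 6.98 ± t·1.03 with t_{0.975,25} = 2.060.
Half-width: 2.060 × 1.03 = 2.121.
6.98 − 2.121 = 4.859; 6.98 + 2.121 = 9.101.

[4.859, 9.101]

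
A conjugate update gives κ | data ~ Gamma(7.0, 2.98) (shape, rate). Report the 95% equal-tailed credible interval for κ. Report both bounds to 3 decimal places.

[0.944, 4.382]

Posterior: Gamma(shape 7.0, rate 2.98).
Equal-tailed 95% interval: Gamma(7.0, 2.98) quantiles at 0.025 and 0.975.
Posterior mean ≈ 2.349, SD ≈ 0.888; a Normal approximation gives roughly [0.609, 4.089].
Exact: lower = 0.944; upper = 4.382.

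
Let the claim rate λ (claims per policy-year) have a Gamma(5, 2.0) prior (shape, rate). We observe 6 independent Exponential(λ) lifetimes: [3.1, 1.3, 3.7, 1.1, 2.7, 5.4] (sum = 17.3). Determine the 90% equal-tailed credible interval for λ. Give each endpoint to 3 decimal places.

Posterior: Gamma(5+6, 2.0+17.3) = Gamma(11, 19.3) (shape, rate).
Equal-tailed 90% interval: Gamma(11, 19.3) quantiles at 0.05 and 0.95.
Posterior mean ≈ 0.570, SD ≈ 0.172; a Normal approximation gives roughly [0.287, 0.853].
Exact: lower = 0.320; upper = 0.879.

[0.320, 0.879]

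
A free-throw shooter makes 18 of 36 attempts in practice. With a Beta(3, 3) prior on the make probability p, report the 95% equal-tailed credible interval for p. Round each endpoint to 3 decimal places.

Posterior: Beta(3+18, 3+18) = Beta(21, 21).
Equal-tailed 95% interval: the 0.025 and 0.975 quantiles of Beta(21, 21).
Posterior mean ≈ 0.500, SD ≈ 0.076; a Normal approximation gives roughly [0.351, 0.649].
Exact: F⁻¹(0.025) = 0.351; F⁻¹(0.975) = 0.649.

[0.351, 0.649]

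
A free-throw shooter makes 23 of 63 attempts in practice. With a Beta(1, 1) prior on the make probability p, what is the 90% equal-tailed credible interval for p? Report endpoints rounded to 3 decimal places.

[0.274, 0.469]

Posterior: Beta(1+23, 1+40) = Beta(24, 41).
Equal-tailed 90% interval: the 0.05 and 0.95 quantiles of Beta(24, 41).
Posterior mean ≈ 0.369, SD ≈ 0.059; a Normal approximation gives roughly [0.272, 0.467].
Exact: F⁻¹(0.05) = 0.274; F⁻¹(0.95) = 0.469.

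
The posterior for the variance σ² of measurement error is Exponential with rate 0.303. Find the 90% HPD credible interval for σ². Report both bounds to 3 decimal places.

[0.000, 7.599]

The exponential density is strictly decreasing on [0, ∞), so the HPD interval is anchored at 0: [0, q] with P(σ² ≤ q) = 0.90.
q = −ln(1 − 0.90) / 0.303 = 2.3026 / 0.303 = 7.599.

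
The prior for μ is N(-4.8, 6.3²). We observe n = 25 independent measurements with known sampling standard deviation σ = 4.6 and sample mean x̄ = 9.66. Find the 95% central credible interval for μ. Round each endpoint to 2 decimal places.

Posterior precision = 1/6.3² + 25/4.6² = 0.0252 + 1.1815 = 1.2067, so posterior SD = 0.9103.
Posterior mean = (-4.8/6.3² + 25·9.66/4.6²) / 1.2067 = 9.3581.
Interval: 9.3581 ± 1.960 × 0.9103 → [7.57, 11.14].

[7.57, 11.14]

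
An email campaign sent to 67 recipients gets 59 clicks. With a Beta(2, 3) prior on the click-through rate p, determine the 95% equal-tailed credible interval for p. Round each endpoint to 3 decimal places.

Posterior: Beta(2+59, 3+8) = Beta(61, 11).
Equal-tailed 95% interval: the 0.025 and 0.975 quantiles of Beta(61, 11).
Posterior mean ≈ 0.847, SD ≈ 0.042; a Normal approximation gives roughly [0.765, 0.930].
Exact: F⁻¹(0.025) = 0.756; F⁻¹(0.975) = 0.920.

[0.756, 0.920]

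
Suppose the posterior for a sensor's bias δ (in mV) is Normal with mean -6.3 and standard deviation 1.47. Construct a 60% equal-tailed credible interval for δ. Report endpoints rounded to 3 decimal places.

The posterior is symmetric, so the 60% equal-tailed interval is δ = -6.3 ± z·1.47 with z = 0.842.
Half-width: 0.842 × 1.47 = 1.237.
-6.3 − 1.237 = -7.537; -6.3 + 1.237 = -5.063.

[-7.537, -5.063]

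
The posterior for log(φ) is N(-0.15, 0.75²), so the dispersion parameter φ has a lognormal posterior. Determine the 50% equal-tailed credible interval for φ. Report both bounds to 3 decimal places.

[0.519, 1.427]

On the log scale the 50% interval is -0.15 ± 0.674 × 0.75 = [-0.6559, 0.3559].
Exponentiate: [e^-0.6559, e^0.3559] = [0.519, 1.427].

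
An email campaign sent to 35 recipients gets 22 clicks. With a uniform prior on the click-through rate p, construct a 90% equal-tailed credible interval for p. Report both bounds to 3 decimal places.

Posterior: Beta(1+22, 1+13) = Beta(23, 14).
Equal-tailed 90% interval: the 0.05 and 0.95 quantiles of Beta(23, 14).
Posterior mean ≈ 0.622, SD ≈ 0.079; a Normal approximation gives roughly [0.492, 0.751].
Exact: F⁻¹(0.05) = 0.488; F⁻¹(0.95) = 0.747.

[0.488, 0.747]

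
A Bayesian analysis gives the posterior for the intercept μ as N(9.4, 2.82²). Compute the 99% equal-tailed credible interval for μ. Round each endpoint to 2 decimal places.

The posterior is symmetric, so the 99% equal-tailed interval is μ = 9.4 ± z·2.82 with z = 2.576.
Half-width: 2.576 × 2.82 = 7.26.
9.4 − 7.26 = 2.14; 9.4 + 7.26 = 16.66.

[2.14, 16.66]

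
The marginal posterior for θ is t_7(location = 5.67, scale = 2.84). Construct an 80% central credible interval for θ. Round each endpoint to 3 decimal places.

[1.652, 9.688]

The t_7 distribution is symmetric; the 80% interval is 5.67 ± t·2.84 with t_{0.9,7} = 1.415.
Half-width: 1.415 × 2.84 = 4.018.
5.67 − 4.018 = 1.652; 5.67 + 4.018 = 9.688.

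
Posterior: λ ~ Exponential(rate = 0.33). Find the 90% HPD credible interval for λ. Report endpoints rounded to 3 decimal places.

[0.000, 6.978]

The exponential density is strictly decreasing on [0, ∞), so the HPD interval is anchored at 0: [0, q] with P(λ ≤ q) = 0.90.
q = −ln(1 − 0.90) / 0.33 = 2.3026 / 0.33 = 6.978.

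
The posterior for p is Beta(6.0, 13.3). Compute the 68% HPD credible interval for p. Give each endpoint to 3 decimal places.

The posterior is unimodal and skewed, so the HPD interval has equal density at both endpoints and is the shortest 68% interval.
Solving f(0.193) = f(0.400) with F(0.400) − F(0.193) = 0.68 gives [0.193, 0.400].
For comparison, the equal-tailed interval is [0.207, 0.415]; the HPD is narrower and shifted toward the mode.

[0.193, 0.400]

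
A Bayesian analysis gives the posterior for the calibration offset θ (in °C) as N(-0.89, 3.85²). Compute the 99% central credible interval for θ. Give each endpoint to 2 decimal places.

[-10.81, 9.03]

The posterior is symmetric, so the 99% equal-tailed interval is θ = -0.89 ± z·3.85 with z = 2.576.
Half-width: 2.576 × 3.85 = 9.92.
-0.89 − 9.92 = -10.81; -0.89 + 9.92 = 9.03.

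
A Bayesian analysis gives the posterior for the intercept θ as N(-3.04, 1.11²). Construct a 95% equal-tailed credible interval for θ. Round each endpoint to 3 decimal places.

The posterior is symmetric, so the 95% equal-tailed interval is θ = -3.04 ± z·1.11 with z = 1.960.
Half-width: 1.960 × 1.11 = 2.176.
-3.04 − 2.176 = -5.216; -3.04 + 2.176 = -0.864.

[-5.216, -0.864]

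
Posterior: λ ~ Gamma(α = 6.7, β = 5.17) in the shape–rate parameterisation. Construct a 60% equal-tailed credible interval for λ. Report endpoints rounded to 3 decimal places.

Posterior: Gamma(shape 6.7, rate 5.17).
Equal-tailed 60% interval: Gamma(6.7, 5.17) quantiles at 0.2 and 0.8.
Posterior mean ≈ 1.296, SD ≈ 0.501; a Normal approximation gives roughly [0.875, 1.717].
Exact: lower = 0.867; upper = 1.688.

[0.867, 1.688]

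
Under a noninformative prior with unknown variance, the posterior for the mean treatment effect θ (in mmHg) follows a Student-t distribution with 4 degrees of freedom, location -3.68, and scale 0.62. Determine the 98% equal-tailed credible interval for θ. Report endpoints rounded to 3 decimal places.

The t_4 distribution is symmetric; the 98% interval is -3.68 ± t·0.62 with t_{0.99,4} = 3.747.
Half-width: 3.747 × 0.62 = 2.323.
-3.68 − 2.323 = -6.003; -3.68 + 2.323 = -1.357.

[-6.003, -1.357]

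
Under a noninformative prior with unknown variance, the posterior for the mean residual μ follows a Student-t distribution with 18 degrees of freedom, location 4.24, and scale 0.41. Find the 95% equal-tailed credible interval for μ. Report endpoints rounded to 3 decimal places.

[3.379, 5.101]

The t_18 distribution is symmetric; the 95% interval is 4.24 ± t·0.41 with t_{0.975,18} = 2.101.
Half-width: 2.101 × 0.41 = 0.861.
4.24 − 0.861 = 3.379; 4.24 + 0.861 = 5.101.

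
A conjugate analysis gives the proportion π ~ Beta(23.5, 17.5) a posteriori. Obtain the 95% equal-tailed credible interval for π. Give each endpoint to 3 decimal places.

[0.421, 0.719]

Posterior: Beta(23.5, 17.5).
Equal-tailed 95% interval: the 0.025 and 0.975 quantiles of Beta(23.5, 17.5).
Posterior mean ≈ 0.573, SD ≈ 0.076; a Normal approximation gives roughly [0.424, 0.723].
Exact: F⁻¹(0.025) = 0.421; F⁻¹(0.975) = 0.719.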